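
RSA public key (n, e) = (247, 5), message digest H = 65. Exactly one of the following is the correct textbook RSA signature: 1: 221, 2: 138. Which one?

Candidate 1: 221^2 = 48841 ≡ 182; 221^4 ≡ 182^2 = 33124 ≡ 26; 5 = 4 + 1, so 221^5 ≡ 26·221 ≡ 65 (mod 247)
  → matches H = 65
Candidate 2: 138^2 = 19044 ≡ 25; 138^4 ≡ 25^2 = 625 ≡ 131; 5 = 4 + 1, so 138^5 ≡ 131·138 ≡ 47 (mod 247)

1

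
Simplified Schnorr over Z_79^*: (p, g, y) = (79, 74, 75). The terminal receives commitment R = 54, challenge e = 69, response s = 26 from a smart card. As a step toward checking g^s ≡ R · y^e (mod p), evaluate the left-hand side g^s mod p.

55

74^2 = 5476 ≡ 25
74^4 ≡ 25^2 = 625 ≡ 72
74^8 ≡ 72^2 = 5184 ≡ 49
74^16 ≡ 49^2 = 2401 ≡ 31
26 = 16 + 8 + 2, so 74^26 ≡ 31·49·25 ≡ 55 (mod 79)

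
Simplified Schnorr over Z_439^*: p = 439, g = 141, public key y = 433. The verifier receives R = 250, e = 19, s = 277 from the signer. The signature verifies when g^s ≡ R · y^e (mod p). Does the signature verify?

g^s mod p:
Squares mod 439: 141^1≡141, 141^2≡126, 141^4≡72, 141^8≡355, 141^16≡32, 141^32≡146, 141^64≡244, 141^128≡271, 141^256≡128
277 = 256 + 16 + 4 + 1, so 141^277 ≡ 128·32·72·141 ≡ 73 (mod 439)
R · y^e mod p:
Squares mod 439: 433^1≡433, 433^2≡36, 433^4≡418, 433^8≡2, 433^16≡4
19 = 16 + 2 + 1, so 433^19 ≡ 4·36·433 ≡ 14 (mod 439)
250·14 = 3500 ≡ 427 (mod 439)
73 ≠ 427; the check fails.

does not verify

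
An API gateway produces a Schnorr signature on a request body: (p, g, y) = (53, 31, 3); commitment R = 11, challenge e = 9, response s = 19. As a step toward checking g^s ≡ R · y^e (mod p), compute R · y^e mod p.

8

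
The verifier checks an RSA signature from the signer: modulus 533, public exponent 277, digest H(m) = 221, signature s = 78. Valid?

yes

s^277 mod 533 = 221
Since 221 equals the digest 221, verification succeeds.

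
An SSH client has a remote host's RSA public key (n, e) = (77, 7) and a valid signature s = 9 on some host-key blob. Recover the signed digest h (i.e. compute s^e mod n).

s^2 ≡ 9^2 = 81 ≡ 4
s^4 ≡ 4^2 = 16
7 = 4 + 2 + 1, so s^7 ≡ 16·4·9 ≡ 37 (mod 77)

37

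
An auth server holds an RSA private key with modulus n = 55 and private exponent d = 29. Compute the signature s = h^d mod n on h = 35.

h^2 ≡ 35^2 = 1225 ≡ 15
h^4 ≡ 15^2 = 225 ≡ 5
h^8 ≡ 5^2 = 25
h^16 ≡ 25^2 = 625 ≡ 20
29 = 16 + 8 + 4 + 1, so h^29 ≡ 20·25·5·35 ≡ 50 (mod 55)

50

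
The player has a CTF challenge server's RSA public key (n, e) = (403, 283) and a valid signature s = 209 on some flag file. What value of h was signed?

170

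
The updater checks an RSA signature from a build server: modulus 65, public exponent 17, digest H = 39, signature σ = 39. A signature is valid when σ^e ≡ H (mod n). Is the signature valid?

valid

Squares mod 65: σ^1≡39, σ^2≡26, σ^4≡26, σ^8≡26, σ^16≡26
17 = 16 + 1, so σ^17 ≡ 26·39 ≡ 39 (mod 65)
39 = H, so the signature checks out.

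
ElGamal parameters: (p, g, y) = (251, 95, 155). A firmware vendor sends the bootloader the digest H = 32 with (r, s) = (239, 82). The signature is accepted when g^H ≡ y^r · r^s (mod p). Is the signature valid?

valid

Left side g^H mod p:
Squares mod 251: 95^1≡95, 95^2≡240, 95^4≡121, 95^8≡83, 95^16≡112, 95^32≡245
95^32 ≡ 245 (mod 251)
Right side y^r · r^s mod p:
Squares mod 251: 155^1≡155, 155^2≡180, 155^4≡21, 155^8≡190, 155^16≡207, 155^32≡179, 155^64≡164, 155^128≡39
239 = 128 + 64 + 32 + 8 + 4 + 2 + 1, so 155^239 ≡ 39·164·179·190·21·180·155 ≡ 23 (mod 251)
Squares mod 251: 239^1≡239, 239^2≡144, 239^4≡154, 239^8≡122, 239^16≡75, 239^32≡103, 239^64≡67
82 = 64 + 16 + 2, so 239^82 ≡ 67·75·144 ≡ 218 (mod 251)
23·218 = 5014 ≡ 245 (mod 251)
245 ≡ 245 (mod 251), so the signature is genuine.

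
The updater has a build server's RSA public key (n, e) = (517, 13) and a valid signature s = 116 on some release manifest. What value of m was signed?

Squares mod 517: s^1≡116, s^2≡14, s^4≡196, s^8≡158
13 = 8 + 4 + 1, so s^13 ≡ 158·196·116 ≡ 172 (mod 517)

172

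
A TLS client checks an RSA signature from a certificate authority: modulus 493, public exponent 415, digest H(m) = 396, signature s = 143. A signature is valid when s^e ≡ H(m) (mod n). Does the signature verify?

Squares mod 493: s^1≡143, s^2≡236, s^4≡480, s^8≡169, s^16≡460, s^32≡103, s^64≡256, s^128≡460, s^256≡103
415 = 256 + 128 + 16 + 8 + 4 + 2 + 1, so s^415 ≡ 103·460·460·169·480·236·143 ≡ 396 (mod 493)
396 = H(m), so the signature checks out.

verifies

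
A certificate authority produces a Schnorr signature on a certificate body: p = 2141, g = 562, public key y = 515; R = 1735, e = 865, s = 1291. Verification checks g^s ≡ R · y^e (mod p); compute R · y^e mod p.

Squares mod 2141: 515^1≡515, 515^2≡1882, 515^4≡710, 515^8≡965, 515^16≡2031, 515^32≡1395, 515^64≡1997, 515^128≡1467, 515^256≡384, 515^512≡1868
865 = 512 + 256 + 64 + 32 + 1, so 515^865 ≡ 1868·384·1997·1395·515 ≡ 263 (mod 2141)
R · y^e ≡ 1735·263 = 456305 ≡ 272 (mod 2141)

272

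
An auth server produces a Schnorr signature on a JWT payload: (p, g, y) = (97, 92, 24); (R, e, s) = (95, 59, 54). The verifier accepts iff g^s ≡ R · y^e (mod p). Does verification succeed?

passes

g^s mod p:
92^2 = 8464 ≡ 25
92^4 ≡ 25^2 = 625 ≡ 43
92^8 ≡ 43^2 = 1849 ≡ 6
92^16 ≡ 6^2 = 36
92^32 ≡ 36^2 = 1296 ≡ 35
54 = 32 + 16 + 4 + 2, so 92^54 ≡ 35·36·43·25 ≡ 89 (mod 97)
R · y^e mod p:
24^2 = 576 ≡ 91
24^4 ≡ 91^2 = 8281 ≡ 36
24^8 ≡ 36^2 = 1296 ≡ 35
24^16 ≡ 35^2 = 1225 ≡ 61
24^32 ≡ 61^2 = 3721 ≡ 35
59 = 32 + 16 + 8 + 2 + 1, so 24^59 ≡ 35·61·35·91·24 ≡ 4 (mod 97)
95·4 = 380 ≡ 89 (mod 97)
89 ≡ 89 (mod 97); signature holds.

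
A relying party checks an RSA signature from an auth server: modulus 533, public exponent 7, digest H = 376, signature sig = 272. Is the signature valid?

valid

sig^7 mod 533 = 376
Since 376 equals the digest 376, verification succeeds.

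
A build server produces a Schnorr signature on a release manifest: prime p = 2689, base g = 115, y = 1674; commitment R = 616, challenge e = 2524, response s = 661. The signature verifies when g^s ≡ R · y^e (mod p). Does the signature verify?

does not verify

g^s mod p:
Squares mod 2689: 115^1≡115, 115^2≡2469, 115^4≡2687, 115^8≡4, 115^16≡16, 115^32≡256, 115^64≡1000, 115^128≡2381, 115^256≡749, 115^512≡1689
661 = 512 + 128 + 16 + 4 + 1, so 115^661 ≡ 1689·2381·16·2687·115 ≡ 390 (mod 2689)
R · y^e mod p:
Squares mod 2689: 1674^1≡1674, 1674^2≡338, 1674^4≡1306, 1674^8≡810, 1674^16≡2673, 1674^32≡256, 1674^64≡1000, 1674^128≡2381, 1674^256≡749, 1674^512≡1689, 1674^1024≡2381, 1674^2048≡749
2524 = 2048 + 256 + 128 + 64 + 16 + 8 + 4, so 1674^2524 ≡ 749·749·2381·1000·2673·810·1306 ≡ 1558 (mod 2689)
616·1558 = 959728 ≡ 2444 (mod 2689)
390 ≠ 2444; the check fails.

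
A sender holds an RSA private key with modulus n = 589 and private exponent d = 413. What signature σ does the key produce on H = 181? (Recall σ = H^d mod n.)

192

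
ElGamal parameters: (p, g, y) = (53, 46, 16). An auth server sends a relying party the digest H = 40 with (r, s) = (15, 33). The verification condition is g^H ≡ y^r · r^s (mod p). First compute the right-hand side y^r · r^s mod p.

Squares mod 53: 16^1≡16, 16^2≡44, 16^4≡28, 16^8≡42
15 = 8 + 4 + 2 + 1, so 16^15 ≡ 42·28·44·16 ≡ 44 (mod 53)
Squares mod 53: 15^1≡15, 15^2≡13, 15^4≡10, 15^8≡47, 15^16≡36, 15^32≡24
33 = 32 + 1, so 15^33 ≡ 24·15 ≡ 42 (mod 53)
y^r · r^s ≡ 44·42 = 1848 ≡ 46 (mod 53)

46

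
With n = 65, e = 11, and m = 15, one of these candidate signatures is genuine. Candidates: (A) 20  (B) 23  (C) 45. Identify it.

A

Candidate A: Squares mod 65: 20^1≡20, 20^2≡10, 20^4≡35, 20^8≡55; 11 = 8 + 2 + 1, so 20^11 ≡ 55·10·20 ≡ 15 (mod 65)
  → matches m = 15
Candidate B: Squares mod 65: 23^1≡23, 23^2≡9, 23^4≡16, 23^8≡61; 11 = 8 + 2 + 1, so 23^11 ≡ 61·9·23 ≡ 17 (mod 65)
Candidate C: Squares mod 65: 45^1≡45, 45^2≡10, 45^4≡35, 45^8≡55; 11 = 8 + 2 + 1, so 45^11 ≡ 55·10·45 ≡ 50 (mod 65)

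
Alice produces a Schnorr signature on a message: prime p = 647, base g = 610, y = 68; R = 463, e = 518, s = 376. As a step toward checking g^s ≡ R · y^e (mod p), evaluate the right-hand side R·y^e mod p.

Squares mod 647: 68^1≡68, 68^2≡95, 68^4≡614, 68^8≡442, 68^16≡617, 68^32≡253, 68^64≡603, 68^128≡642, 68^256≡25, 68^512≡625
518 = 512 + 4 + 2, so 68^518 ≡ 625·614·95 ≡ 388 (mod 647)
R · y^e ≡ 463·388 = 179644 ≡ 425 (mod 647)

425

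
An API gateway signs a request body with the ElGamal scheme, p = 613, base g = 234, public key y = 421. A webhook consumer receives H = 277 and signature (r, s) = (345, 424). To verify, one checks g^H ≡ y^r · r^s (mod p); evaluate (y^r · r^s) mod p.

179

421^2 = 177241 ≡ 84
421^4 ≡ 84^2 = 7056 ≡ 313
421^8 ≡ 313^2 = 97969 ≡ 502
421^16 ≡ 502^2 = 252004 ≡ 61
421^32 ≡ 61^2 = 3721 ≡ 43
421^64 ≡ 43^2 = 1849 ≡ 10
421^128 ≡ 10^2 = 100
421^256 ≡ 100^2 = 10000 ≡ 192
345 = 256 + 64 + 16 + 8 + 1, so 421^345 ≡ 192·10·61·502·421 ≡ 226 (mod 613)
345^2 = 119025 ≡ 103
345^4 ≡ 103^2 = 10609 ≡ 188
345^8 ≡ 188^2 = 35344 ≡ 403
345^16 ≡ 403^2 = 162409 ≡ 577
345^32 ≡ 577^2 = 332929 ≡ 70
345^64 ≡ 70^2 = 4900 ≡ 609
345^128 ≡ 609^2 = 370881 ≡ 16
345^256 ≡ 16^2 = 256
424 = 256 + 128 + 32 + 8, so 345^424 ≡ 256·16·70·403 ≡ 112 (mod 613)
y^r · r^s ≡ 226·112 = 25312 ≡ 179 (mod 613)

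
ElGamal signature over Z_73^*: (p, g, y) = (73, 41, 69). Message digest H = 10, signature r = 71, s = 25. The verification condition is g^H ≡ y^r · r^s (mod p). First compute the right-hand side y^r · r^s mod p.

32

69^2 = 4761 ≡ 16
69^4 ≡ 16^2 = 256 ≡ 37
69^8 ≡ 37^2 = 1369 ≡ 55
69^16 ≡ 55^2 = 3025 ≡ 32
69^32 ≡ 32^2 = 1024 ≡ 2
69^64 ≡ 2^2 = 4
71 = 64 + 4 + 2 + 1, so 69^71 ≡ 4·37·16·69 ≡ 18 (mod 73)
71^2 = 5041 ≡ 4
71^4 ≡ 4^2 = 16
71^8 ≡ 16^2 = 256 ≡ 37
71^16 ≡ 37^2 = 1369 ≡ 55
25 = 16 + 8 + 1, so 71^25 ≡ 55·37·71 ≡ 18 (mod 73)
y^r · r^s ≡ 18·18 = 324 ≡ 32 (mod 73)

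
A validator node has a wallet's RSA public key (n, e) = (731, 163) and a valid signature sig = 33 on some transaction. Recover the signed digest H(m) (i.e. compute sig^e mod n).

356

sig^2 ≡ 33^2 = 1089 ≡ 358
sig^4 ≡ 358^2 = 128164 ≡ 239
sig^8 ≡ 239^2 = 57121 ≡ 103
sig^16 ≡ 103^2 = 10609 ≡ 375
sig^32 ≡ 375^2 = 140625 ≡ 273
sig^64 ≡ 273^2 = 74529 ≡ 698
sig^128 ≡ 698^2 = 487204 ≡ 358
163 = 128 + 32 + 2 + 1, so sig^163 ≡ 358·273·358·33 ≡ 356 (mod 731)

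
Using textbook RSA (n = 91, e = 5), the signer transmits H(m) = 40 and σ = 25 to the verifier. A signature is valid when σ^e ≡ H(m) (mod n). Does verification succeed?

Squares mod 91: σ^1≡25, σ^2≡79, σ^4≡53
5 = 4 + 1, so σ^5 ≡ 53·25 ≡ 51 (mod 91)
51 ≠ 40, so verification fails.

fails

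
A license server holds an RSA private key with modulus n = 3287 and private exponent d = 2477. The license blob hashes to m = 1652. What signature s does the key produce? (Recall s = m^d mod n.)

Squares mod 3287: m^1≡1652, m^2≡894, m^4≡495, m^8≡1787, m^16≡1692, m^32≡3174, m^64≡2908, m^128≡2300, m^256≡1217, m^512≡1939, m^1024≡2680, m^2048≡305
2477 = 2048 + 256 + 128 + 32 + 8 + 4 + 1, so m^2477 ≡ 305·1217·2300·3174·1787·495·1652 ≡ 1196 (mod 3287)

1196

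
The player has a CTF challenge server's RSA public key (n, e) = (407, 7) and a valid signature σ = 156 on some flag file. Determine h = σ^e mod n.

Squares mod 407: σ^1≡156, σ^2≡323, σ^4≡137
7 = 4 + 2 + 1, so σ^7 ≡ 137·323·156 ≡ 29 (mod 407)

29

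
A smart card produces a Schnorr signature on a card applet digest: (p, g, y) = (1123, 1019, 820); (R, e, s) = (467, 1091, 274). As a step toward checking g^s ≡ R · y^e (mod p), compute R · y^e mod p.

Squares mod 1123: 820^1≡820, 820^2≡846, 820^4≡365, 820^8≡711, 820^16≡171, 820^32≡43, 820^64≡726, 820^128≡389, 820^256≡839, 820^512≡923, 820^1024≡695
1091 = 1024 + 64 + 2 + 1, so 820^1091 ≡ 695·726·846·820 ≡ 228 (mod 1123)
R · y^e ≡ 467·228 = 106476 ≡ 914 (mod 1123)

914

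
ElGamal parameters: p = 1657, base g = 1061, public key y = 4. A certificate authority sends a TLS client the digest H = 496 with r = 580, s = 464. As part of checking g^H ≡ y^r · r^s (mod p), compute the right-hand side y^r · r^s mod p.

893

4^2 = 16
4^4 ≡ 16^2 = 256
4^8 ≡ 256^2 = 65536 ≡ 913
4^16 ≡ 913^2 = 833569 ≡ 98
4^32 ≡ 98^2 = 9604 ≡ 1319
4^64 ≡ 1319^2 = 1739761 ≡ 1568
4^128 ≡ 1568^2 = 2458624 ≡ 1293
4^256 ≡ 1293^2 = 1671849 ≡ 1593
4^512 ≡ 1593^2 = 2537649 ≡ 782
580 = 512 + 64 + 4, so 4^580 ≡ 782·1568·256 ≡ 633 (mod 1657)
580^2 = 336400 ≡ 29
580^4 ≡ 29^2 = 841
580^8 ≡ 841^2 = 707281 ≡ 1399
580^16 ≡ 1399^2 = 1957201 ≡ 284
580^32 ≡ 284^2 = 80656 ≡ 1120
580^64 ≡ 1120^2 = 1254400 ≡ 51
580^128 ≡ 51^2 = 2601 ≡ 944
580^256 ≡ 944^2 = 891136 ≡ 1327
464 = 256 + 128 + 64 + 16, so 580^464 ≡ 1327·944·51·284 ≡ 59 (mod 1657)
y^r · r^s ≡ 633·59 = 37347 ≡ 893 (mod 1657)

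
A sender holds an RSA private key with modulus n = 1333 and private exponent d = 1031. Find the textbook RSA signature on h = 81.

h^2 ≡ 81^2 = 6561 ≡ 1229
h^4 ≡ 1229^2 = 1510441 ≡ 152
h^8 ≡ 152^2 = 23104 ≡ 443
h^16 ≡ 443^2 = 196249 ≡ 298
h^32 ≡ 298^2 = 88804 ≡ 826
h^64 ≡ 826^2 = 682276 ≡ 1113
h^128 ≡ 1113^2 = 1238769 ≡ 412
h^256 ≡ 412^2 = 169744 ≡ 453
h^512 ≡ 453^2 = 205209 ≡ 1260
h^1024 ≡ 1260^2 = 1587600 ≡ 1330
1031 = 1024 + 4 + 2 + 1, so h^1031 ≡ 1330·152·1229·81 ≡ 971 (mod 1333)

971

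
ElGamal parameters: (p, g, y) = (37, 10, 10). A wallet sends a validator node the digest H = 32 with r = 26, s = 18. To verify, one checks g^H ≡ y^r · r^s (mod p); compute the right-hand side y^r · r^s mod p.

10^26 mod 37 = 26
26^18 mod 37 = 1
y^r · r^s ≡ 26·1 = 26 ≡ 26 (mod 37)

26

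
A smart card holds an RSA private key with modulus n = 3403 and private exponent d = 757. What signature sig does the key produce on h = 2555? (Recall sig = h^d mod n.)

422

Squares mod 3403: h^1≡2555, h^2≡1071, h^4≡230, h^8≡1855, h^16≡592, h^32≡3358, h^64≡2025, h^128≡10, h^256≡100, h^512≡3194
757 = 512 + 128 + 64 + 32 + 16 + 4 + 1, so h^757 ≡ 3194·10·2025·3358·592·230·2555 ≡ 422 (mod 3403)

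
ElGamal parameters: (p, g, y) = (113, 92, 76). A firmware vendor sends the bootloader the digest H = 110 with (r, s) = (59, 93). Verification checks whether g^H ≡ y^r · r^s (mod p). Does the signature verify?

Left side g^H mod p:
92^110 mod 113 = 41
Right side y^r · r^s mod p:
76^59 mod 113 = 29
59^93 mod 113 = 20
29·20 = 580 ≡ 15 (mod 113)
41 ≠ 15, so verification fails.

does not verify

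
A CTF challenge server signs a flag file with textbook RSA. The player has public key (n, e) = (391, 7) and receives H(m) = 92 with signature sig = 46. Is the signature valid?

valid

sig^2 ≡ 46^2 = 2116 ≡ 161
sig^4 ≡ 161^2 = 25921 ≡ 115
7 = 4 + 2 + 1, so sig^7 ≡ 115·161·46 ≡ 92 (mod 391)
Since 92 equals the digest 92, verification succeeds.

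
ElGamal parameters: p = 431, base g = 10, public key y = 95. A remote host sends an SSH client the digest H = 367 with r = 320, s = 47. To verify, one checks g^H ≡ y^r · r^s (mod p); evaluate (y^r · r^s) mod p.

307

95^320 mod 431 = 1
320^47 mod 431 = 307
y^r · r^s ≡ 1·307 = 307 ≡ 307 (mod 431)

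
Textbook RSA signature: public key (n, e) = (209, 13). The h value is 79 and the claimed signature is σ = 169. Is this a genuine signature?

forged

σ^2 ≡ 169^2 = 28561 ≡ 137
σ^4 ≡ 137^2 = 18769 ≡ 168
σ^8 ≡ 168^2 = 28224 ≡ 9
13 = 8 + 4 + 1, so σ^13 ≡ 9·168·169 ≡ 130 (mod 209)
The recovered value 130 does not match the digest 79.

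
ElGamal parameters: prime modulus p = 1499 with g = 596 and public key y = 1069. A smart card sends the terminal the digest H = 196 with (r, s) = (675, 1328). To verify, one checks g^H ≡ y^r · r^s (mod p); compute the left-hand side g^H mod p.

499

596^2 = 355216 ≡ 1452
596^4 ≡ 1452^2 = 2108304 ≡ 710
596^8 ≡ 710^2 = 504100 ≡ 436
596^16 ≡ 436^2 = 190096 ≡ 1222
596^32 ≡ 1222^2 = 1493284 ≡ 280
596^64 ≡ 280^2 = 78400 ≡ 452
596^128 ≡ 452^2 = 204304 ≡ 440
196 = 128 + 64 + 4, so 596^196 ≡ 440·452·710 ≡ 499 (mod 1499)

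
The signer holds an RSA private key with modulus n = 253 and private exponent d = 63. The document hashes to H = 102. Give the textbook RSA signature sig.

159

H^63 mod 253 = 159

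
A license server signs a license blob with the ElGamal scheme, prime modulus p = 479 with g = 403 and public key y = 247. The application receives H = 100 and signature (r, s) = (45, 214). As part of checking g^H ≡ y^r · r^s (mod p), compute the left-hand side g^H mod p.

326

403^2 = 162409 ≡ 28
403^4 ≡ 28^2 = 784 ≡ 305
403^8 ≡ 305^2 = 93025 ≡ 99
403^16 ≡ 99^2 = 9801 ≡ 221
403^32 ≡ 221^2 = 48841 ≡ 462
403^64 ≡ 462^2 = 213444 ≡ 289
100 = 64 + 32 + 4, so 403^100 ≡ 289·462·305 ≡ 326 (mod 479)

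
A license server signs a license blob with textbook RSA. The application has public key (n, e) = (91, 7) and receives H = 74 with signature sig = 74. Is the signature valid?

Squares mod 91: sig^1≡74, sig^2≡16, sig^4≡74
7 = 4 + 2 + 1, so sig^7 ≡ 74·16·74 ≡ 74 (mod 91)
Since 74 equals the digest 74, verification succeeds.

valid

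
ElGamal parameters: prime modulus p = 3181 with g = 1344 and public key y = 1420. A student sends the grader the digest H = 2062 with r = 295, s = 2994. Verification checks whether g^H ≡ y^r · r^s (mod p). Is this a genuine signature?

genuine

Left side g^H mod p:
Squares mod 3181: 1344^1≡1344, 1344^2≡2709, 1344^4≡114, 1344^8≡272, 1344^16≡821, 1344^32≡2850, 1344^64≡1407, 1344^128≡1067, 1344^256≡2872, 1344^512≡51, 1344^1024≡2601, 1344^2048≡2395
2062 = 2048 + 8 + 4 + 2, so 1344^2062 ≡ 2395·272·114·2709 ≡ 2432 (mod 3181)
Right side y^r · r^s mod p:
Squares mod 3181: 1420^1≡1420, 1420^2≡2827, 1420^4≡1257, 1420^8≡2273, 1420^16≡585, 1420^32≡1858, 1420^64≡779, 1420^128≡2451, 1420^256≡1673
295 = 256 + 32 + 4 + 2 + 1, so 1420^295 ≡ 1673·1858·1257·2827·1420 ≡ 1267 (mod 3181)
Squares mod 3181: 295^1≡295, 295^2≡1138, 295^4≡377, 295^8≡2165, 295^16≡1612, 295^32≡2848, 295^64≡2735, 295^128≡1694, 295^256≡374, 295^512≡3093, 295^1024≡1382, 295^2048≡1324
2994 = 2048 + 512 + 256 + 128 + 32 + 16 + 2, so 295^2994 ≡ 1324·3093·374·1694·2848·1612·1138 ≡ 2495 (mod 3181)
1267·2495 = 3161165 ≡ 2432 (mod 3181)
2432 ≡ 2432 (mod 3181), so the signature is genuine.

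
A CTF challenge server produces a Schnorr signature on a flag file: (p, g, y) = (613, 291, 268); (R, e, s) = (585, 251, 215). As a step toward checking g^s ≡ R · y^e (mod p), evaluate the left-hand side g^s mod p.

199

291^215 mod 613 = 199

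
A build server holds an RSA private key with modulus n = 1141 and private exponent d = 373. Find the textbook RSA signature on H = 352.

H^2 ≡ 352^2 = 123904 ≡ 676
H^4 ≡ 676^2 = 456976 ≡ 576
H^8 ≡ 576^2 = 331776 ≡ 886
H^16 ≡ 886^2 = 784996 ≡ 1129
H^32 ≡ 1129^2 = 1274641 ≡ 144
H^64 ≡ 144^2 = 20736 ≡ 198
H^128 ≡ 198^2 = 39204 ≡ 410
H^256 ≡ 410^2 = 168100 ≡ 373
373 = 256 + 64 + 32 + 16 + 4 + 1, so H^373 ≡ 373·198·144·1129·576·352 ≡ 1038 (mod 1141)

1038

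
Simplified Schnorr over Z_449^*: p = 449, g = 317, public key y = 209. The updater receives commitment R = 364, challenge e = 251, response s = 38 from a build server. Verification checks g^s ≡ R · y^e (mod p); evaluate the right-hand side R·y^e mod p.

2

Squares mod 449: 209^1≡209, 209^2≡128, 209^4≡220, 209^8≡357, 209^16≡382, 209^32≡448, 209^64≡1, 209^128≡1
251 = 128 + 64 + 32 + 16 + 8 + 2 + 1, so 209^251 ≡ 1·1·448·382·357·128·209 ≡ 412 (mod 449)
R · y^e ≡ 364·412 = 149968 ≡ 2 (mod 449)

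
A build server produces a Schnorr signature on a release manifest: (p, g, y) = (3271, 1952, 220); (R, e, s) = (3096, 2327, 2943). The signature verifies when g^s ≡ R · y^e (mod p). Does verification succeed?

g^s mod p:
1952^2 = 3810304 ≡ 2860
1952^4 ≡ 2860^2 = 8179600 ≡ 2100
1952^8 ≡ 2100^2 = 4410000 ≡ 692
1952^16 ≡ 692^2 = 478864 ≡ 1298
1952^32 ≡ 1298^2 = 1684804 ≡ 239
1952^64 ≡ 239^2 = 57121 ≡ 1514
1952^128 ≡ 1514^2 = 2292196 ≡ 2496
1952^256 ≡ 2496^2 = 6230016 ≡ 2032
1952^512 ≡ 2032^2 = 4129024 ≡ 1022
1952^1024 ≡ 1022^2 = 1044484 ≡ 1035
1952^2048 ≡ 1035^2 = 1071225 ≡ 1608
2943 = 2048 + 512 + 256 + 64 + 32 + 16 + 8 + 4 + 2 + 1, so 1952^2943 ≡ 1608·1022·2032·1514·239·1298·692·2100·2860·1952 ≡ 2512 (mod 3271)
R · y^e mod p:
220^2 = 48400 ≡ 2606
220^4 ≡ 2606^2 = 6791236 ≡ 640
220^8 ≡ 640^2 = 409600 ≡ 725
220^16 ≡ 725^2 = 525625 ≡ 2265
220^32 ≡ 2265^2 = 5130225 ≡ 1297
220^64 ≡ 1297^2 = 1682209 ≡ 915
220^128 ≡ 915^2 = 837225 ≡ 3120
220^256 ≡ 3120^2 = 9734400 ≡ 3175
220^512 ≡ 3175^2 = 10080625 ≡ 2674
220^1024 ≡ 2674^2 = 7150276 ≡ 3141
220^2048 ≡ 3141^2 = 9865881 ≡ 545
2327 = 2048 + 256 + 16 + 4 + 2 + 1, so 220^2327 ≡ 545·3175·2265·640·2606·220 ≡ 2266 (mod 3271)
3096·2266 = 7015536 ≡ 2512 (mod 3271)
2512 ≡ 2512 (mod 3271); signature holds.

passes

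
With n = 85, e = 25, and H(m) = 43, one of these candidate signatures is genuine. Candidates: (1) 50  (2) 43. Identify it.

Candidate 1: 50^2 = 2500 ≡ 35; 50^4 ≡ 35^2 = 1225 ≡ 35; 50^8 ≡ 35^2 = 1225 ≡ 35; 50^16 ≡ 35^2 = 1225 ≡ 35; 25 = 16 + 8 + 1, so 50^25 ≡ 35·35·50 ≡ 50 (mod 85)
Candidate 2: 43^2 = 1849 ≡ 64; 43^4 ≡ 64^2 = 4096 ≡ 16; 43^8 ≡ 16^2 = 256 ≡ 1; 43^16 ≡ 1^2 = 1; 25 = 16 + 8 + 1, so 43^25 ≡ 1·1·43 ≡ 43 (mod 85)
  → matches H(m) = 43

2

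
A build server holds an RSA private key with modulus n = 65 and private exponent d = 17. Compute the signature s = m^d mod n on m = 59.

m^2 ≡ 59^2 = 3481 ≡ 36
m^4 ≡ 36^2 = 1296 ≡ 61
m^8 ≡ 61^2 = 3721 ≡ 16
m^16 ≡ 16^2 = 256 ≡ 61
17 = 16 + 1, so m^17 ≡ 61·59 ≡ 24 (mod 65)

24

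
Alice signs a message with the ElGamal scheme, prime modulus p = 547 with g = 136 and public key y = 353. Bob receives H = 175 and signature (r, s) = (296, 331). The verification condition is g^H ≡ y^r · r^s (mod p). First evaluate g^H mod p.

136^2 = 18496 ≡ 445
136^4 ≡ 445^2 = 198025 ≡ 11
136^8 ≡ 11^2 = 121
136^16 ≡ 121^2 = 14641 ≡ 419
136^32 ≡ 419^2 = 175561 ≡ 521
136^64 ≡ 521^2 = 271441 ≡ 129
136^128 ≡ 129^2 = 16641 ≡ 231
175 = 128 + 32 + 8 + 4 + 2 + 1, so 136^175 ≡ 231·521·121·11·445·136 ≡ 54 (mod 547)

54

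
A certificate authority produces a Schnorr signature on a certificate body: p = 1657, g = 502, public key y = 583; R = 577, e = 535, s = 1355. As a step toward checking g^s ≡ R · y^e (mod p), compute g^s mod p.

502^1355 mod 1657 = 80

80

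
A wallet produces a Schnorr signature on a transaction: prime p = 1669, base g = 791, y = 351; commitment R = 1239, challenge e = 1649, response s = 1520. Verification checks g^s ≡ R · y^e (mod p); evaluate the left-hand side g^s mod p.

791^2 = 625681 ≡ 1475
791^4 ≡ 1475^2 = 2175625 ≡ 918
791^8 ≡ 918^2 = 842724 ≡ 1548
791^16 ≡ 1548^2 = 2396304 ≡ 1289
791^32 ≡ 1289^2 = 1661521 ≡ 866
791^64 ≡ 866^2 = 749956 ≡ 575
791^128 ≡ 575^2 = 330625 ≡ 163
791^256 ≡ 163^2 = 26569 ≡ 1534
791^512 ≡ 1534^2 = 2353156 ≡ 1535
791^1024 ≡ 1535^2 = 2356225 ≡ 1266
1520 = 1024 + 256 + 128 + 64 + 32 + 16, so 791^1520 ≡ 1266·1534·163·575·866·1289 ≡ 464 (mod 1669)

464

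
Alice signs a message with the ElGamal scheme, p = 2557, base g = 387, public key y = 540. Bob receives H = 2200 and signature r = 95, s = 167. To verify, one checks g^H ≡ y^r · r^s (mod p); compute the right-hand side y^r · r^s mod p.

2030

540^2 = 291600 ≡ 102
540^4 ≡ 102^2 = 10404 ≡ 176
540^8 ≡ 176^2 = 30976 ≡ 292
540^16 ≡ 292^2 = 85264 ≡ 883
540^32 ≡ 883^2 = 779689 ≡ 2361
540^64 ≡ 2361^2 = 5574321 ≡ 61
95 = 64 + 16 + 8 + 4 + 2 + 1, so 540^95 ≡ 61·883·292·176·102·540 ≡ 1531 (mod 2557)
95^2 = 9025 ≡ 1354
95^4 ≡ 1354^2 = 1833316 ≡ 2504
95^8 ≡ 2504^2 = 6270016 ≡ 252
95^16 ≡ 252^2 = 63504 ≡ 2136
95^32 ≡ 2136^2 = 4562496 ≡ 808
95^64 ≡ 808^2 = 652864 ≡ 829
95^128 ≡ 829^2 = 687241 ≡ 1965
167 = 128 + 32 + 4 + 2 + 1, so 95^167 ≡ 1965·808·2504·1354·95 ≡ 1603 (mod 2557)
y^r · r^s ≡ 1531·1603 = 2454193 ≡ 2030 (mod 2557)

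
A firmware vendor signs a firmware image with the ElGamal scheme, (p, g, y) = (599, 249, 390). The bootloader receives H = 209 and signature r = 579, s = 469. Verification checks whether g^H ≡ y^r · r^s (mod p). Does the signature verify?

does not verify

Left side g^H mod p:
249^2 = 62001 ≡ 304
249^4 ≡ 304^2 = 92416 ≡ 170
249^8 ≡ 170^2 = 28900 ≡ 148
249^16 ≡ 148^2 = 21904 ≡ 340
249^32 ≡ 340^2 = 115600 ≡ 592
249^64 ≡ 592^2 = 350464 ≡ 49
249^128 ≡ 49^2 = 2401 ≡ 5
209 = 128 + 64 + 16 + 1, so 249^209 ≡ 5·49·340·249 ≡ 127 (mod 599)
Right side y^r · r^s mod p:
390^2 = 152100 ≡ 553
390^4 ≡ 553^2 = 305809 ≡ 319
390^8 ≡ 319^2 = 101761 ≡ 530
390^16 ≡ 530^2 = 280900 ≡ 568
390^32 ≡ 568^2 = 322624 ≡ 362
390^64 ≡ 362^2 = 131044 ≡ 462
390^128 ≡ 462^2 = 213444 ≡ 200
390^256 ≡ 200^2 = 40000 ≡ 466
390^512 ≡ 466^2 = 217156 ≡ 318
579 = 512 + 64 + 2 + 1, so 390^579 ≡ 318·462·553·390 ≡ 38 (mod 599)
579^2 = 335241 ≡ 400
579^4 ≡ 400^2 = 160000 ≡ 67
579^8 ≡ 67^2 = 4489 ≡ 296
579^16 ≡ 296^2 = 87616 ≡ 162
579^32 ≡ 162^2 = 26244 ≡ 487
579^64 ≡ 487^2 = 237169 ≡ 564
579^128 ≡ 564^2 = 318096 ≡ 27
579^256 ≡ 27^2 = 729 ≡ 130
469 = 256 + 128 + 64 + 16 + 4 + 1, so 579^469 ≡ 130·27·564·162·67·579 ≡ 132 (mod 599)
38·132 = 5016 ≡ 224 (mod 599)
127 ≠ 224, so verification fails.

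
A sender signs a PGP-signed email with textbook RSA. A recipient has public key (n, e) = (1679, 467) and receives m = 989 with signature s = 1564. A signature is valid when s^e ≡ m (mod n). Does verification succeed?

s^2 ≡ 1564^2 = 2446096 ≡ 1472
s^4 ≡ 1472^2 = 2166784 ≡ 874
s^8 ≡ 874^2 = 763876 ≡ 1610
s^16 ≡ 1610^2 = 2592100 ≡ 1403
s^32 ≡ 1403^2 = 1968409 ≡ 621
s^64 ≡ 621^2 = 385641 ≡ 1150
s^128 ≡ 1150^2 = 1322500 ≡ 1127
s^256 ≡ 1127^2 = 1270129 ≡ 805
467 = 256 + 128 + 64 + 16 + 2 + 1, so s^467 ≡ 805·1127·1150·1403·1472·1564 ≡ 989 (mod 1679)
s^467 mod 1679 = 989 matches m.

passes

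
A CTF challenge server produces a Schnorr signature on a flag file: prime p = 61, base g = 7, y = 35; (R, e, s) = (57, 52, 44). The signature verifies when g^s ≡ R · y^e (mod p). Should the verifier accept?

reject

g^s mod p:
7^2 = 49
7^4 ≡ 49^2 = 2401 ≡ 22
7^8 ≡ 22^2 = 484 ≡ 57
7^16 ≡ 57^2 = 3249 ≡ 16
7^32 ≡ 16^2 = 256 ≡ 12
44 = 32 + 8 + 4, so 7^44 ≡ 12·57·22 ≡ 42 (mod 61)
R · y^e mod p:
35^2 = 1225 ≡ 5
35^4 ≡ 5^2 = 25
35^8 ≡ 25^2 = 625 ≡ 15
35^16 ≡ 15^2 = 225 ≡ 42
35^32 ≡ 42^2 = 1764 ≡ 56
52 = 32 + 16 + 4, so 35^52 ≡ 56·42·25 ≡ 57 (mod 61)
57·57 = 3249 ≡ 16 (mod 61)
42 ≠ 16; the check fails.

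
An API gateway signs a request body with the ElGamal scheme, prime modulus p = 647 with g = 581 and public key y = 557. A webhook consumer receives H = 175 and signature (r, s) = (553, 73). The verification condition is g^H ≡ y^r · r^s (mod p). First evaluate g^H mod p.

516

Squares mod 647: 581^1≡581, 581^2≡474, 581^4≡167, 581^8≡68, 581^16≡95, 581^32≡614, 581^64≡442, 581^128≡617
175 = 128 + 32 + 8 + 4 + 2 + 1, so 581^175 ≡ 617·614·68·167·474·581 ≡ 516 (mod 647)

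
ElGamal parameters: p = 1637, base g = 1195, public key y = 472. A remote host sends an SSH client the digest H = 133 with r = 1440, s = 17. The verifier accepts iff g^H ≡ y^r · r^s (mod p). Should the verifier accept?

accept

Left side g^H mod p:
1195^2 = 1428025 ≡ 561
1195^4 ≡ 561^2 = 314721 ≡ 417
1195^8 ≡ 417^2 = 173889 ≡ 367
1195^16 ≡ 367^2 = 134689 ≡ 455
1195^32 ≡ 455^2 = 207025 ≡ 763
1195^64 ≡ 763^2 = 582169 ≡ 1034
1195^128 ≡ 1034^2 = 1069156 ≡ 195
133 = 128 + 4 + 1, so 1195^133 ≡ 195·417·1195 ≡ 742 (mod 1637)
Right side y^r · r^s mod p:
472^2 = 222784 ≡ 152
472^4 ≡ 152^2 = 23104 ≡ 186
472^8 ≡ 186^2 = 34596 ≡ 219
472^16 ≡ 219^2 = 47961 ≡ 488
472^32 ≡ 488^2 = 238144 ≡ 779
472^64 ≡ 779^2 = 606841 ≡ 1151
472^128 ≡ 1151^2 = 1324801 ≡ 468
472^256 ≡ 468^2 = 219024 ≡ 1303
472^512 ≡ 1303^2 = 1697809 ≡ 240
472^1024 ≡ 240^2 = 57600 ≡ 305
1440 = 1024 + 256 + 128 + 32, so 472^1440 ≡ 305·1303·468·779 ≡ 34 (mod 1637)
1440^2 = 2073600 ≡ 1158
1440^4 ≡ 1158^2 = 1340964 ≡ 261
1440^8 ≡ 261^2 = 68121 ≡ 1004
1440^16 ≡ 1004^2 = 1008016 ≡ 1261
17 = 16 + 1, so 1440^17 ≡ 1261·1440 ≡ 407 (mod 1637)
34·407 = 13838 ≡ 742 (mod 1637)
742 ≡ 742 (mod 1637), so the signature is genuine.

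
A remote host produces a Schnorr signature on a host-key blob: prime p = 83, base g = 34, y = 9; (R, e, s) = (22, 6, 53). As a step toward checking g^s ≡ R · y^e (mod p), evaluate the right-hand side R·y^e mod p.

73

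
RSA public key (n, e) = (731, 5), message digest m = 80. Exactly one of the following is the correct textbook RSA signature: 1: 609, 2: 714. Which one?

1

Candidate 1: Squares mod 731: 609^1≡609, 609^2≡264, 609^4≡251; 5 = 4 + 1, so 609^5 ≡ 251·609 ≡ 80 (mod 731)
  → matches m = 80
Candidate 2: Squares mod 731: 714^1≡714, 714^2≡289, 714^4≡187; 5 = 4 + 1, so 714^5 ≡ 187·714 ≡ 476 (mod 731)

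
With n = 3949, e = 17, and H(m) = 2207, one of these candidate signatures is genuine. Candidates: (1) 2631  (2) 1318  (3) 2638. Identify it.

Candidate 1: Squares mod 3949: 2631^1≡2631, 2631^2≡3513, 2631^4≡544, 2631^8≡3710, 2631^16≡1835; 17 = 16 + 1, so 2631^17 ≡ 1835·2631 ≡ 2207 (mod 3949)
  → matches H(m) = 2207
Candidate 2: Squares mod 3949: 1318^1≡1318, 1318^2≡3513, 1318^4≡544, 1318^8≡3710, 1318^16≡1835; 17 = 16 + 1, so 1318^17 ≡ 1835·1318 ≡ 1742 (mod 3949)
Candidate 3: Squares mod 3949: 2638^1≡2638, 2638^2≡906, 2638^4≡3393, 2638^8≡1114, 2638^16≡1010; 17 = 16 + 1, so 2638^17 ≡ 1010·2638 ≡ 2754 (mod 3949)

1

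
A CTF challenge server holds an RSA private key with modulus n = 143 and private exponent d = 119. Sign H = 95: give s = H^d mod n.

H^2 ≡ 95^2 = 9025 ≡ 16
H^4 ≡ 16^2 = 256 ≡ 113
H^8 ≡ 113^2 = 12769 ≡ 42
H^16 ≡ 42^2 = 1764 ≡ 48
H^32 ≡ 48^2 = 2304 ≡ 16
H^64 ≡ 16^2 = 256 ≡ 113
119 = 64 + 32 + 16 + 4 + 2 + 1, so H^119 ≡ 113·16·48·113·16·95 ≡ 140 (mod 143)

140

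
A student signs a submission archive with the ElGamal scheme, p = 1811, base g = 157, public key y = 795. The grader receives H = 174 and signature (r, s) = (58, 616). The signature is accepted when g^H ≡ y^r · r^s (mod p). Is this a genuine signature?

Left side g^H mod p:
Squares mod 1811: 157^1≡157, 157^2≡1106, 157^4≡811, 157^8≡328, 157^16≡735, 157^32≡547, 157^64≡394, 157^128≡1301
174 = 128 + 32 + 8 + 4 + 2, so 157^174 ≡ 1301·547·328·811·1106 ≡ 1004 (mod 1811)
Right side y^r · r^s mod p:
Squares mod 1811: 795^1≡795, 795^2≡1797, 795^4≡196, 795^8≡385, 795^16≡1534, 795^32≡667
58 = 32 + 16 + 8 + 2, so 795^58 ≡ 667·1534·385·1797 ≡ 220 (mod 1811)
Squares mod 1811: 58^1≡58, 58^2≡1553, 58^4≡1368, 58^8≡661, 58^16≡470, 58^32≡1769, 58^64≡1764, 58^128≡398, 58^256≡847, 58^512≡253
616 = 512 + 64 + 32 + 8, so 58^616 ≡ 253·1764·1769·661 ≡ 1618 (mod 1811)
220·1618 = 355960 ≡ 1004 (mod 1811)
1004 ≡ 1004 (mod 1811), so the signature is genuine.

genuine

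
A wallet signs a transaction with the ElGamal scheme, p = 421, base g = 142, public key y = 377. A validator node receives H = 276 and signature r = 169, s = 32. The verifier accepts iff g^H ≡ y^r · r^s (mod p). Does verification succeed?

passes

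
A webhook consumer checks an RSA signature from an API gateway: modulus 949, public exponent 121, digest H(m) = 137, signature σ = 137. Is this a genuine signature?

genuine

σ^2 ≡ 137^2 = 18769 ≡ 738
σ^4 ≡ 738^2 = 544644 ≡ 867
σ^8 ≡ 867^2 = 751689 ≡ 81
σ^16 ≡ 81^2 = 6561 ≡ 867
σ^32 ≡ 867^2 = 751689 ≡ 81
σ^64 ≡ 81^2 = 6561 ≡ 867
121 = 64 + 32 + 16 + 8 + 1, so σ^121 ≡ 867·81·867·81·137 ≡ 137 (mod 949)
σ^121 mod 949 = 137 matches H(m).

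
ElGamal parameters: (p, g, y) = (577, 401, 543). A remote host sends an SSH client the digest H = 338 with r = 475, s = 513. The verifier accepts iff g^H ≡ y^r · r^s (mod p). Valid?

Left side g^H mod p:
401^2 = 160801 ≡ 395
401^4 ≡ 395^2 = 156025 ≡ 235
401^8 ≡ 235^2 = 55225 ≡ 410
401^16 ≡ 410^2 = 168100 ≡ 193
401^32 ≡ 193^2 = 37249 ≡ 321
401^64 ≡ 321^2 = 103041 ≡ 335
401^128 ≡ 335^2 = 112225 ≡ 287
401^256 ≡ 287^2 = 82369 ≡ 435
338 = 256 + 64 + 16 + 2, so 401^338 ≡ 435·335·193·395 ≡ 288 (mod 577)
Right side y^r · r^s mod p:
543^2 = 294849 ≡ 2
543^4 ≡ 2^2 = 4
543^8 ≡ 4^2 = 16
543^16 ≡ 16^2 = 256
543^32 ≡ 256^2 = 65536 ≡ 335
543^64 ≡ 335^2 = 112225 ≡ 287
543^128 ≡ 287^2 = 82369 ≡ 435
543^256 ≡ 435^2 = 189225 ≡ 546
475 = 256 + 128 + 64 + 16 + 8 + 2 + 1, so 543^475 ≡ 546·435·287·256·16·2·543 ≡ 393 (mod 577)
475^2 = 225625 ≡ 18
475^4 ≡ 18^2 = 324
475^8 ≡ 324^2 = 104976 ≡ 539
475^16 ≡ 539^2 = 290521 ≡ 290
475^32 ≡ 290^2 = 84100 ≡ 435
475^64 ≡ 435^2 = 189225 ≡ 546
475^128 ≡ 546^2 = 298116 ≡ 384
475^256 ≡ 384^2 = 147456 ≡ 321
475^512 ≡ 321^2 = 103041 ≡ 335
513 = 512 + 1, so 475^513 ≡ 335·475 ≡ 450 (mod 577)
393·450 = 176850 ≡ 288 (mod 577)
288 ≡ 288 (mod 577), so the signature is genuine.

yes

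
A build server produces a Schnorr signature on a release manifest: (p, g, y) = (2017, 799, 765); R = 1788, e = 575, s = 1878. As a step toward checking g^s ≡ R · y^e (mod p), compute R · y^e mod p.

Squares mod 2017: 765^1≡765, 765^2≡295, 765^4≡294, 765^8≡1722, 765^16≡294, 765^32≡1722, 765^64≡294, 765^128≡1722, 765^256≡294, 765^512≡1722
575 = 512 + 32 + 16 + 8 + 4 + 2 + 1, so 765^575 ≡ 1722·1722·294·1722·294·295·765 ≡ 994 (mod 2017)
R · y^e ≡ 1788·994 = 1777272 ≡ 295 (mod 2017)

295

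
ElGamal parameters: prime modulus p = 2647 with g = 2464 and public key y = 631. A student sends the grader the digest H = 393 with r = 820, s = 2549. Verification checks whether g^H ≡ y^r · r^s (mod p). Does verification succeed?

Left side g^H mod p:
2464^393 mod 2647 = 1291
Right side y^r · r^s mod p:
631^820 mod 2647 = 267
820^2549 mod 2647 = 2313
267·2313 = 617571 ≡ 820 (mod 2647)
1291 ≠ 820, so verification fails.

fails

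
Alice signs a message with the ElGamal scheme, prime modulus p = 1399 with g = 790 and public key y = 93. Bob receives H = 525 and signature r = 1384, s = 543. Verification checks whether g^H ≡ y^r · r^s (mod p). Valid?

Left side g^H mod p:
Squares mod 1399: 790^1≡790, 790^2≡146, 790^4≡331, 790^8≡439, 790^16≡1058, 790^32≡164, 790^64≡315, 790^128≡1295, 790^256≡1023, 790^512≡77
525 = 512 + 8 + 4 + 1, so 790^525 ≡ 77·439·331·790 ≡ 59 (mod 1399)
Right side y^r · r^s mod p:
Squares mod 1399: 93^1≡93, 93^2≡255, 93^4≡671, 93^8≡1162, 93^16≡209, 93^32≡312, 93^64≡813, 93^128≡641, 93^256≡974, 93^512≡154, 93^1024≡1332
1384 = 1024 + 256 + 64 + 32 + 8, so 93^1384 ≡ 1332·974·813·312·1162 ≡ 1099 (mod 1399)
Squares mod 1399: 1384^1≡1384, 1384^2≡225, 1384^4≡261, 1384^8≡969, 1384^16≡232, 1384^32≡662, 1384^64≡357, 1384^128≡140, 1384^256≡14, 1384^512≡196
543 = 512 + 16 + 8 + 4 + 2 + 1, so 1384^543 ≡ 196·232·969·261·225·1384 ≡ 490 (mod 1399)
1099·490 = 538510 ≡ 1294 (mod 1399)
59 ≠ 1294, so verification fails.

no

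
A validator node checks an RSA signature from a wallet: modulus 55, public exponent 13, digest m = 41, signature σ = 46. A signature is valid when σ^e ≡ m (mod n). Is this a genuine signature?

σ^2 ≡ 46^2 = 2116 ≡ 26
σ^4 ≡ 26^2 = 676 ≡ 16
σ^8 ≡ 16^2 = 256 ≡ 36
13 = 8 + 4 + 1, so σ^13 ≡ 36·16·46 ≡ 41 (mod 55)
Since 41 equals the digest 41, verification succeeds.

genuine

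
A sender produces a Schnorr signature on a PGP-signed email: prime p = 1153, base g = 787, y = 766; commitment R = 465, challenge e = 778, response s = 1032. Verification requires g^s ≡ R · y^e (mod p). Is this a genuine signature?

g^s mod p:
787^2 = 619369 ≡ 208
787^4 ≡ 208^2 = 43264 ≡ 603
787^8 ≡ 603^2 = 363609 ≡ 414
787^16 ≡ 414^2 = 171396 ≡ 752
787^32 ≡ 752^2 = 565504 ≡ 534
787^64 ≡ 534^2 = 285156 ≡ 365
787^128 ≡ 365^2 = 133225 ≡ 630
787^256 ≡ 630^2 = 396900 ≡ 268
787^512 ≡ 268^2 = 71824 ≡ 338
787^1024 ≡ 338^2 = 114244 ≡ 97
1032 = 1024 + 8, so 787^1032 ≡ 97·414 ≡ 956 (mod 1153)
R · y^e mod p:
766^2 = 586756 ≡ 1032
766^4 ≡ 1032^2 = 1065024 ≡ 805
766^8 ≡ 805^2 = 648025 ≡ 39
766^16 ≡ 39^2 = 1521 ≡ 368
766^32 ≡ 368^2 = 135424 ≡ 523
766^64 ≡ 523^2 = 273529 ≡ 268
766^128 ≡ 268^2 = 71824 ≡ 338
766^256 ≡ 338^2 = 114244 ≡ 97
766^512 ≡ 97^2 = 9409 ≡ 185
778 = 512 + 256 + 8 + 2, so 766^778 ≡ 185·97·39·1032 ≡ 783 (mod 1153)
465·783 = 364095 ≡ 900 (mod 1153)
956 ≠ 900; the check fails.

forged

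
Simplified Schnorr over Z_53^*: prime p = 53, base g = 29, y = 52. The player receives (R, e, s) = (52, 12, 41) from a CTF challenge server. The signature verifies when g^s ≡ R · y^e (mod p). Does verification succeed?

g^s mod p:
29^2 = 841 ≡ 46
29^4 ≡ 46^2 = 2116 ≡ 49
29^8 ≡ 49^2 = 2401 ≡ 16
29^16 ≡ 16^2 = 256 ≡ 44
29^32 ≡ 44^2 = 1936 ≡ 28
41 = 32 + 8 + 1, so 29^41 ≡ 28·16·29 ≡ 7 (mod 53)
R · y^e mod p:
52^2 = 2704 ≡ 1
52^4 ≡ 1^2 = 1
52^8 ≡ 1^2 = 1
12 = 8 + 4, so 52^12 ≡ 1·1 ≡ 1 (mod 53)
52·1 = 52 ≡ 52 (mod 53)
7 ≠ 52; the check fails.

fails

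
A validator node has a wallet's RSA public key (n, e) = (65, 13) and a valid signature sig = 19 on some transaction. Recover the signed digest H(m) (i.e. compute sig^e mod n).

Squares mod 65: sig^1≡19, sig^2≡36, sig^4≡61, sig^8≡16
13 = 8 + 4 + 1, so sig^13 ≡ 16·61·19 ≡ 19 (mod 65)

19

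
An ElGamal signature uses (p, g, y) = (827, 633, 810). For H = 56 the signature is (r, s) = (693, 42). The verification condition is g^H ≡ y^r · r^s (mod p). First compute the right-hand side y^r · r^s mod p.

397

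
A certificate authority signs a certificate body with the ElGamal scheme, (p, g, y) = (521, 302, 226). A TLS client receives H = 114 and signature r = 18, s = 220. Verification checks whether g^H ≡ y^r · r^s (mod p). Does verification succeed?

passes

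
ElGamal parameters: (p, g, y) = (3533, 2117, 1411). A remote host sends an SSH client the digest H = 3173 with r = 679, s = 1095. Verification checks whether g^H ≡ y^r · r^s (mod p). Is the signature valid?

invalid

Left side g^H mod p:
2117^2 = 4481689 ≡ 1845
2117^4 ≡ 1845^2 = 3404025 ≡ 1746
2117^8 ≡ 1746^2 = 3048516 ≡ 3070
2117^16 ≡ 3070^2 = 9424900 ≡ 2389
2117^32 ≡ 2389^2 = 5707321 ≡ 1526
2117^64 ≡ 1526^2 = 2328676 ≡ 429
2117^128 ≡ 429^2 = 184041 ≡ 325
2117^256 ≡ 325^2 = 105625 ≡ 3168
2117^512 ≡ 3168^2 = 10036224 ≡ 2504
2117^1024 ≡ 2504^2 = 6270016 ≡ 2474
2117^2048 ≡ 2474^2 = 6120676 ≡ 1520
3173 = 2048 + 1024 + 64 + 32 + 4 + 1, so 2117^3173 ≡ 1520·2474·429·1526·1746·2117 ≡ 355 (mod 3533)
Right side y^r · r^s mod p:
1411^2 = 1990921 ≡ 1842
1411^4 ≡ 1842^2 = 3392964 ≡ 1284
1411^8 ≡ 1284^2 = 1648656 ≡ 2278
1411^16 ≡ 2278^2 = 5189284 ≡ 2840
1411^32 ≡ 2840^2 = 8065600 ≡ 3294
1411^64 ≡ 3294^2 = 10850436 ≡ 593
1411^128 ≡ 593^2 = 351649 ≡ 1882
1411^256 ≡ 1882^2 = 3541924 ≡ 1858
1411^512 ≡ 1858^2 = 3452164 ≡ 423
679 = 512 + 128 + 32 + 4 + 2 + 1, so 1411^679 ≡ 423·1882·3294·1284·1842·1411 ≡ 3054 (mod 3533)
679^2 = 461041 ≡ 1751
679^4 ≡ 1751^2 = 3066001 ≡ 2890
679^8 ≡ 2890^2 = 8352100 ≡ 88
679^16 ≡ 88^2 = 7744 ≡ 678
679^32 ≡ 678^2 = 459684 ≡ 394
679^64 ≡ 394^2 = 155236 ≡ 3317
679^128 ≡ 3317^2 = 11002489 ≡ 727
679^256 ≡ 727^2 = 528529 ≡ 2112
679^512 ≡ 2112^2 = 4460544 ≡ 1898
679^1024 ≡ 1898^2 = 3602404 ≡ 2277
1095 = 1024 + 64 + 4 + 2 + 1, so 679^1095 ≡ 2277·3317·2890·1751·679 ≡ 3041 (mod 3533)
3054·3041 = 9287214 ≡ 2490 (mod 3533)
355 ≠ 2490, so verification fails.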